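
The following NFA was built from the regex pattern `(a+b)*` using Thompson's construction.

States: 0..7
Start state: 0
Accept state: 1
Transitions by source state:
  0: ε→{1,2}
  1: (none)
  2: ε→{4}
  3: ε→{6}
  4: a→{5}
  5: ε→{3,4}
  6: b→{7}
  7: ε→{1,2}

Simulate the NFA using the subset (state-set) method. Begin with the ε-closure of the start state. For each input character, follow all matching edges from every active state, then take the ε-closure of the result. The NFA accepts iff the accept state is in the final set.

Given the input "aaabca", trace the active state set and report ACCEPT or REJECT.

Answer: REJECT

Steps:
S₀ = ε-closure({0}) = {0,1,2,4}
'a' @ 1: {3,4,5,6}
'a' @ 2: {3,4,5,6}
'a' @ 3: {3,4,5,6}
'b' @ 4: {1,2,4,7}  ✓accept
'c' @ 5: {}  — dead — no transitions
rest 'a' ignored (set empty)
after full input: {}  (accept=1 not in)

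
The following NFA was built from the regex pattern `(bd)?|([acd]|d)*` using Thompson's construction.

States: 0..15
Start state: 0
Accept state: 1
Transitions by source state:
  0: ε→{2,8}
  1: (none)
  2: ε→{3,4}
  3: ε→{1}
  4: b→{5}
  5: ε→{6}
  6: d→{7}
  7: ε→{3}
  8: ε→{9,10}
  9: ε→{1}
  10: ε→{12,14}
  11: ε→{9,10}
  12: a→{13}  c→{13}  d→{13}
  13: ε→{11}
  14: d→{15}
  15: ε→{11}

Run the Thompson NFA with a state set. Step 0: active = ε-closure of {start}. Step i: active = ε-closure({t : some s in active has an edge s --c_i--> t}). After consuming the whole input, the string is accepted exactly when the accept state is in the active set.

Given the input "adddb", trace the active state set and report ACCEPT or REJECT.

Answer: REJECT

Trace:
initial (ε-close {0}): {0,1,2,3,4,8,9,10,12,14}
'a' @ 1: {1,9,10,11,12,13,14}  (accept∈set)
'd' @ 2: {1,9,10,11,12,13,14,15}  (accept∈set)
'd' @ 3: {1,9,10,11,12,13,14,15}  (accept∈set)
'd' @ 4: {1,9,10,11,12,13,14,15}  (accept∈set)
'b' @ 5: {}  — state set empty
final: {}; accept 1 not in set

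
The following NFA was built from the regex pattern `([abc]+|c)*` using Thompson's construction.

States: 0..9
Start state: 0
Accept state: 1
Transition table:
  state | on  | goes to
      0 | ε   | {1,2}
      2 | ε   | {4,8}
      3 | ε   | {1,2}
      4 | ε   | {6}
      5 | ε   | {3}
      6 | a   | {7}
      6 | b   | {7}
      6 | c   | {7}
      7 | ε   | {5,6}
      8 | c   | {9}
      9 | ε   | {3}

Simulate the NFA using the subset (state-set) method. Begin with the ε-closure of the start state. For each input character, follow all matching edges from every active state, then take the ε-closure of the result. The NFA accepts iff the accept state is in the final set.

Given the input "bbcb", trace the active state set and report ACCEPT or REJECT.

initial (ε-close {0}): {0,1,2,4,6,8}
'b' @ 1: {1,2,3,4,5,6,7,8}  ✓accept
'b' @ 2: {1,2,3,4,5,6,7,8}  ✓accept
'c' @ 3: {1,2,3,4,5,6,7,8,9}  ✓accept
'b' @ 4: {1,2,3,4,5,6,7,8}  ✓accept
final: {1,2,3,4,5,6,7,8}; accept 1 in set

Answer: ACCEPT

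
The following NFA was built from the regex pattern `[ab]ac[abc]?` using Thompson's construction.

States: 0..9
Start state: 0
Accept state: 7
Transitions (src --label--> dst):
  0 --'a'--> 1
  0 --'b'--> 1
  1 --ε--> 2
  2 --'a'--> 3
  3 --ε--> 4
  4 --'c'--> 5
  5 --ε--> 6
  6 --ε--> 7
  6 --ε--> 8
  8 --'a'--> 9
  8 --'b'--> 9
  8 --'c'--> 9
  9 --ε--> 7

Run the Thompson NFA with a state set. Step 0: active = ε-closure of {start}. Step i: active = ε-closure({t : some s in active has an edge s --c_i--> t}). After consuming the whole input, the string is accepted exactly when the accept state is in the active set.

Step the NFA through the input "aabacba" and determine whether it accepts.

S₀ = ε-closure({0}) = {0}
'a' @ 1: {1,2}
'a' @ 2: {3,4}
'b' @ 3: {}  — no active states
rest 'acba' ignored (set empty)
end set {} — state 7 not in

Answer: REJECT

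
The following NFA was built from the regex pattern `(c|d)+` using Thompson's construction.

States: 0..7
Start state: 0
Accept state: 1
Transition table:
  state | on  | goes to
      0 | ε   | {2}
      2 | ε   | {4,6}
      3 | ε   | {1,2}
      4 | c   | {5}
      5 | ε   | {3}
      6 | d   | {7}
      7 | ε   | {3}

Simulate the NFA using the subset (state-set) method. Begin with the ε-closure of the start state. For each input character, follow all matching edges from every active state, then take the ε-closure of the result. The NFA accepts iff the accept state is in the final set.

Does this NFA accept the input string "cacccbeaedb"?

Answer: REJECT

Trace:
start: ε-closure({0}) = {0,2,4,6}
'c' @ 1: {1,2,3,4,5,6}  ✓accept
'a' @ 2: {}  — state set empty
rest 'cccbeaedb' ignored (set empty)
end set {} — state 1 not in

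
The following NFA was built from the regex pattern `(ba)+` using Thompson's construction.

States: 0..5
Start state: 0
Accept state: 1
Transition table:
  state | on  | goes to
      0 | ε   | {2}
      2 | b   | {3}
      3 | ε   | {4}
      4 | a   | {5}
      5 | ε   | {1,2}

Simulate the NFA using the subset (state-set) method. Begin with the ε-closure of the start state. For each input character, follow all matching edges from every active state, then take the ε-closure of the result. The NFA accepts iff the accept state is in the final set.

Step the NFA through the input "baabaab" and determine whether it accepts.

start: ε-closure({0}) = {0,2}
'b' @ 1: {3,4}
'a' @ 2: {1,2,5}  [accepting]
'a' @ 3: {}  — state set empty
rest 'baab' ignored (set empty)
after full input: {}  (accept=1 not in)

Answer: REJECT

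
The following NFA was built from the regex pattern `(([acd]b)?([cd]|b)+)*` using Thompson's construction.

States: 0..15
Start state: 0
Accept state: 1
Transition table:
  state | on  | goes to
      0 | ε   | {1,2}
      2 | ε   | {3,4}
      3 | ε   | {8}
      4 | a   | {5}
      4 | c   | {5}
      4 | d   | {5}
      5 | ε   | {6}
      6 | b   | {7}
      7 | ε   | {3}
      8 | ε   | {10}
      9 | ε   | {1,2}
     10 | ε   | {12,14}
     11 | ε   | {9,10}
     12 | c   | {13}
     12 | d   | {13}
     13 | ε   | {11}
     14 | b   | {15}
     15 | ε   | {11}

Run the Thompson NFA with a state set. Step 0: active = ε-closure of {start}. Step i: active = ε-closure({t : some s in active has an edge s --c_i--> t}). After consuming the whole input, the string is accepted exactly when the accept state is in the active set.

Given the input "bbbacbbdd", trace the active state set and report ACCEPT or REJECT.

start: ε-closure({0}) = {0,1,2,3,4,8,10,12,14}
'b' @ 1: {1,2,3,4,8,9,10,11,12,14,15}  [accepting]
'b' @ 2: {1,2,3,4,8,9,10,11,12,14,15}  [accepting]
'b' @ 3: {1,2,3,4,8,9,10,11,12,14,15}  [accepting]
'a' @ 4: {5,6}
'c' @ 5: {}  — state set empty
rest 'bbdd' ignored (set empty)
end set {} — state 1 not in

Answer: REJECT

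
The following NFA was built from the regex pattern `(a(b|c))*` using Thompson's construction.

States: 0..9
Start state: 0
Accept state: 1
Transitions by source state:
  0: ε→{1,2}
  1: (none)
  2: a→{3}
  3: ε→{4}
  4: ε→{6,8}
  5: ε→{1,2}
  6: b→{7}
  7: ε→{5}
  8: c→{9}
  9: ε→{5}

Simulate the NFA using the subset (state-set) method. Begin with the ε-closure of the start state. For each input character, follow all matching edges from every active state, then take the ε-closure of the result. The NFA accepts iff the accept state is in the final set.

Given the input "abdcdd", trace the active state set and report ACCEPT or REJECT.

S₀ = ε-closure({0}) = {0,1,2}
'a' @ 1: {3,4,6,8}
'b' @ 2: {1,2,5,7}  ✓accept
'd' @ 3: {}  — state set empty
rest 'cdd' ignored (set empty)
final: {}; accept 1 not in set

Answer: REJECT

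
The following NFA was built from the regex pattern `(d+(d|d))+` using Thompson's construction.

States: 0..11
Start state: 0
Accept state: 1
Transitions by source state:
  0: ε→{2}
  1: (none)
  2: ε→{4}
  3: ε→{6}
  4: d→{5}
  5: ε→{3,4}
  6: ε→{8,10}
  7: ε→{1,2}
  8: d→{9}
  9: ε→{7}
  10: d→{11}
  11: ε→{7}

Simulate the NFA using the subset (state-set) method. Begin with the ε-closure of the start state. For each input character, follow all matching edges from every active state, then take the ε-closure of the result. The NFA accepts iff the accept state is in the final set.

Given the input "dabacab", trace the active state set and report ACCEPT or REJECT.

start: ε-closure({0}) = {0,2,4}
'd' @ 1: {3,4,5,6,8,10}
'a' @ 2: {}  — state set empty
rest 'bacab' ignored (set empty)
after full input: {}  (accept=1 not in)

Answer: REJECT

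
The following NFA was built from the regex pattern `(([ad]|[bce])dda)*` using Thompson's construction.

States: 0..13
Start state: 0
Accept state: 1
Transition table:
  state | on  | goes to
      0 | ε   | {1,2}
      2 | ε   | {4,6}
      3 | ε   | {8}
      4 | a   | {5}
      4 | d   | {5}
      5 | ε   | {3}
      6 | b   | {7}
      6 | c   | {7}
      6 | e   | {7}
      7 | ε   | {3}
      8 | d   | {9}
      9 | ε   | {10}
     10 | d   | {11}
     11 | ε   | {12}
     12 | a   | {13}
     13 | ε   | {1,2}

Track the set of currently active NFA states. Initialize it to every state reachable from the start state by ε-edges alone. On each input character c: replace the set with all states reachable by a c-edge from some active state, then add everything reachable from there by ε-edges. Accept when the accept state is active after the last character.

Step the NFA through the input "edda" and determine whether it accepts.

initial (ε-close {0}): {0,1,2,4,6}
'e' @ 1: {3,7,8}
'd' @ 2: {9,10}
'd' @ 3: {11,12}
'a' @ 4: {1,2,4,6,13}  ✓accept
final: {1,2,4,6,13}; accept 1 in set

Answer: ACCEPT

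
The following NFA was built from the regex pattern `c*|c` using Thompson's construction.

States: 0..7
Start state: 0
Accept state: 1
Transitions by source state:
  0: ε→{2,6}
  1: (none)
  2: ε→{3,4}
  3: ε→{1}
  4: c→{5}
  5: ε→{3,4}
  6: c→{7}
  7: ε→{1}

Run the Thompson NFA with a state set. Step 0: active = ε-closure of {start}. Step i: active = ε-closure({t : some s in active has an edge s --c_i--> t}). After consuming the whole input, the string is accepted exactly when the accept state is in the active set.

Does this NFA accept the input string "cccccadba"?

S₀ = ε-closure({0}) = {0,1,2,3,4,6}
'c' @ 1: {1,3,4,5,7}  (accept∈set)
'c' @ 2: {1,3,4,5}  (accept∈set)
'c' @ 3: {1,3,4,5}  (accept∈set)
'c' @ 4: {1,3,4,5}  (accept∈set)
'c' @ 5: {1,3,4,5}  (accept∈set)
'a' @ 6: {}  — no active states
rest 'dba' ignored (set empty)
after full input: {}  (accept=1 not in)

Answer: REJECT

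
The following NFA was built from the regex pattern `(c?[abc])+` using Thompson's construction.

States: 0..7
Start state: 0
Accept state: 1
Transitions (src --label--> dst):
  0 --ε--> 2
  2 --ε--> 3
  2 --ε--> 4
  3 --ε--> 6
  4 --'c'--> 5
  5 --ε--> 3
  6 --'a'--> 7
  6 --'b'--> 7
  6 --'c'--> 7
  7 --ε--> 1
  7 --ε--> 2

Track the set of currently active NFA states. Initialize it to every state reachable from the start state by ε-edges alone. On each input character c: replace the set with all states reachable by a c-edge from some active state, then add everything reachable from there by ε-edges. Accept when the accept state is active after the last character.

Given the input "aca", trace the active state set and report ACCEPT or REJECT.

Answer: ACCEPT

Steps:
start: ε-closure({0}) = {0,2,3,4,6}
'a' @ 1: {1,2,3,4,6,7}  [accepting]
'c' @ 2: {1,2,3,4,5,6,7}  [accepting]
'a' @ 3: {1,2,3,4,6,7}  [accepting]
end set {1,2,3,4,6,7} — state 1 in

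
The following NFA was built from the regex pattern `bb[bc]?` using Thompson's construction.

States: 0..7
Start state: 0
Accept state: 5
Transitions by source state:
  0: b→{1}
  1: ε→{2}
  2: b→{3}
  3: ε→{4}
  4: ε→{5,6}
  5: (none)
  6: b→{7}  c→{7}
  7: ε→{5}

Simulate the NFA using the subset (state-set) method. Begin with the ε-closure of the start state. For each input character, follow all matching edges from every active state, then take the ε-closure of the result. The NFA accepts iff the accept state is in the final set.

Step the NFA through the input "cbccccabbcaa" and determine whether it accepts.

S₀ = ε-closure({0}) = {0}
'c' @ 1: {}  — state set empty
rest 'bccccabbcaa' ignored (set empty)
after full input: {}  (accept=5 not in)

Answer: REJECT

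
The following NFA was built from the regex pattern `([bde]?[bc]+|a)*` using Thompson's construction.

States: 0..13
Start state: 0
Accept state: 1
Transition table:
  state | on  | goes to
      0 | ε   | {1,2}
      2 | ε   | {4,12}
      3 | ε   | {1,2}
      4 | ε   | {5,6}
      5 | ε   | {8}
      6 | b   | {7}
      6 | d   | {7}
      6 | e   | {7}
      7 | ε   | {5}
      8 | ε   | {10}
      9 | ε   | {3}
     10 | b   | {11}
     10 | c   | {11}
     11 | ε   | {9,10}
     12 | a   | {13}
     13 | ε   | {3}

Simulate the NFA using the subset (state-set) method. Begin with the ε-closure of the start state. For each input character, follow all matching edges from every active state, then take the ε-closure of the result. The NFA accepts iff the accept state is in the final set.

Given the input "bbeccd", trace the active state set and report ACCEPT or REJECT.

Answer: REJECT

Trace:
initial (ε-close {0}): {0,1,2,4,5,6,8,10,12}
'b' @ 1: {1,2,3,4,5,6,7,8,9,10,11,12}  ✓accept
'b' @ 2: {1,2,3,4,5,6,7,8,9,10,11,12}  ✓accept
'e' @ 3: {5,7,8,10}
'c' @ 4: {1,2,3,4,5,6,8,9,10,11,12}  ✓accept
'c' @ 5: {1,2,3,4,5,6,8,9,10,11,12}  ✓accept
'd' @ 6: {5,7,8,10}
end set {5,7,8,10} — state 1 not in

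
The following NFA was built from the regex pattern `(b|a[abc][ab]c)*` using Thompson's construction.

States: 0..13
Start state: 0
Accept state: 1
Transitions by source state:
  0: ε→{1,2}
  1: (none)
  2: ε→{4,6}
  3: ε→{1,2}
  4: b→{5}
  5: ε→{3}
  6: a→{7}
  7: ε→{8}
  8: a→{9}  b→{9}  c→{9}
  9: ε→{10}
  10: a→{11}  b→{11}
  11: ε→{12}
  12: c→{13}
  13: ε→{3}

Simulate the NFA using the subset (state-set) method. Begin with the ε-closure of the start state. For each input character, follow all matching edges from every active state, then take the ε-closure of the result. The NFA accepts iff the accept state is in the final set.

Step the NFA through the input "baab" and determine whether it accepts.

Answer: REJECT

Derivation:
start: ε-closure({0}) = {0,1,2,4,6}
'b' @ 1: {1,2,3,4,5,6}  ✓accept
'a' @ 2: {7,8}
'a' @ 3: {9,10}
'b' @ 4: {11,12}
final: {11,12}; accept 1 not in set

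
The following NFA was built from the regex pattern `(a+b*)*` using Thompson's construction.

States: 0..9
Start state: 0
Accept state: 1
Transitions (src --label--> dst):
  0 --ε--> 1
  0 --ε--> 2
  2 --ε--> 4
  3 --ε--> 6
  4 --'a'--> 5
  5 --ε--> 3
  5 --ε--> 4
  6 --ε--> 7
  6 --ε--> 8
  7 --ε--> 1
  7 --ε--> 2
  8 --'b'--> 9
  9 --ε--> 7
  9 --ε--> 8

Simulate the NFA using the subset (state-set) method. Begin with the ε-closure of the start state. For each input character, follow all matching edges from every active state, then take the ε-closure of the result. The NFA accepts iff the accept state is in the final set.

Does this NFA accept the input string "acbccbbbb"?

initial (ε-close {0}): {0,1,2,4}
'a' @ 1: {1,2,3,4,5,6,7,8}  [accepting]
'c' @ 2: {}  — no active states
rest 'bccbbbb' ignored (set empty)
after full input: {}  (accept=1 not in)

Answer: REJECT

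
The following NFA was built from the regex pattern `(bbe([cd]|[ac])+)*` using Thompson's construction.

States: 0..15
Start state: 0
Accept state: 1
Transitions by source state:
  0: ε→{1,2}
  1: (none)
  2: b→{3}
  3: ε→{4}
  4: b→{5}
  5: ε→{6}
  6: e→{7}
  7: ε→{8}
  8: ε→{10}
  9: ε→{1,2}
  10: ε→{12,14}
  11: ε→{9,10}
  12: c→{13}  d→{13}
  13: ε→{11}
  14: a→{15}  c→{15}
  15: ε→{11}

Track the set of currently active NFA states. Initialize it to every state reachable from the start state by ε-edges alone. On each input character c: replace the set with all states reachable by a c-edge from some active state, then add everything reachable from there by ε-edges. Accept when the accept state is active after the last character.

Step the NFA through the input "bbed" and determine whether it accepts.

start: ε-closure({0}) = {0,1,2}
'b' @ 1: {3,4}
'b' @ 2: {5,6}
'e' @ 3: {7,8,10,12,14}
'd' @ 4: {1,2,9,10,11,12,13,14}  [accepting]
final: {1,2,9,10,11,12,13,14}; accept 1 in set

Answer: ACCEPT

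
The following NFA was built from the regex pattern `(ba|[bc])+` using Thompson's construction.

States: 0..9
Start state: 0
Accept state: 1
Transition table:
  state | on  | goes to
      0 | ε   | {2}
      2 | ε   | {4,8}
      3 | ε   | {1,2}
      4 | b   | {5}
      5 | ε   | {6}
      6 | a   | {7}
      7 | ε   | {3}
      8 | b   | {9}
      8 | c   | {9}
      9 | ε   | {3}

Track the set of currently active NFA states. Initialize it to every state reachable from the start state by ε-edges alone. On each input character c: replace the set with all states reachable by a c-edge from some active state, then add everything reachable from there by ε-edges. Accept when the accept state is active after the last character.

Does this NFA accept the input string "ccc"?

initial (ε-close {0}): {0,2,4,8}
'c' @ 1: {1,2,3,4,8,9}  [accepting]
'c' @ 2: {1,2,3,4,8,9}  [accepting]
'c' @ 3: {1,2,3,4,8,9}  [accepting]
after full input: {1,2,3,4,8,9}  (accept=1 in)

Answer: ACCEPT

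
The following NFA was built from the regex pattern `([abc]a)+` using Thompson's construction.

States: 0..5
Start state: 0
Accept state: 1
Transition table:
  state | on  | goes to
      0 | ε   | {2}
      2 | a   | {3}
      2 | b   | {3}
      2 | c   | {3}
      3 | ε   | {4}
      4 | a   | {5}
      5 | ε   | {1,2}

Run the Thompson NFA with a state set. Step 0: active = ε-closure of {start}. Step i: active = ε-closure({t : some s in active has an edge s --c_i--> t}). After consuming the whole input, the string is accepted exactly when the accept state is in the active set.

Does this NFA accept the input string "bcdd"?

start: ε-closure({0}) = {0,2}
'b' @ 1: {3,4}
'c' @ 2: {}  — dead — no transitions
rest 'dd' ignored (set empty)
end set {} — state 1 not in

Answer: REJECT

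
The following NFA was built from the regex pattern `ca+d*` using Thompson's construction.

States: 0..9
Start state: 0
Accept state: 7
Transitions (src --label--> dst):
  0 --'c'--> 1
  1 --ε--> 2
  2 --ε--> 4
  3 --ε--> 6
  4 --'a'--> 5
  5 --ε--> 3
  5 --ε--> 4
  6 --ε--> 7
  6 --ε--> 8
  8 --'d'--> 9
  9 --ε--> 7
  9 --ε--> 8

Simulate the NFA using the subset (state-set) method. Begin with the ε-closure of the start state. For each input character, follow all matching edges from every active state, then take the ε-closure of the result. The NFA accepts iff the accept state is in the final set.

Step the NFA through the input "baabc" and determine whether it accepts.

Answer: REJECT

Steps:
start: ε-closure({0}) = {0}
'b' @ 1: {}  — state set empty
rest 'aabc' ignored (set empty)
end set {} — state 7 not in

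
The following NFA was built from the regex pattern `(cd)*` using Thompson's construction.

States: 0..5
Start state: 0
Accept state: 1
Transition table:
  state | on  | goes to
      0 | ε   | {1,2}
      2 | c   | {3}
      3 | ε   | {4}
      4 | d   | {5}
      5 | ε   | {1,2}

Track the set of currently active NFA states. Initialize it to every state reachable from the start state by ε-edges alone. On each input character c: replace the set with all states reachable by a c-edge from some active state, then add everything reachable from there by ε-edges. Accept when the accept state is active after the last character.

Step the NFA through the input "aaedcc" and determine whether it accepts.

initial (ε-close {0}): {0,1,2}
'a' @ 1: {}  — state set empty
rest 'aedcc' ignored (set empty)
end set {} — state 1 not in

Answer: REJECT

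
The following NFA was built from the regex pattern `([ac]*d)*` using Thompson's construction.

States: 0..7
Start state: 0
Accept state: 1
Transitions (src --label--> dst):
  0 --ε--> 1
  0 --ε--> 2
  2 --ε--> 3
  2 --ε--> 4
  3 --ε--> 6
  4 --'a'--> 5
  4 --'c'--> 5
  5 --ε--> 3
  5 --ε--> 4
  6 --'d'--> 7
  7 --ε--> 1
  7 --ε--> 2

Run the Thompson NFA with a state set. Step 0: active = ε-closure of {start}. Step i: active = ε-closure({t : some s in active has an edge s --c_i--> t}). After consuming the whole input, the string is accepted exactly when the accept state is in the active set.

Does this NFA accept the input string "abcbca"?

initial (ε-close {0}): {0,1,2,3,4,6}
'a' @ 1: {3,4,5,6}
'b' @ 2: {}  — dead — no transitions
rest 'cbca' ignored (set empty)
after full input: {}  (accept=1 not in)

Answer: REJECT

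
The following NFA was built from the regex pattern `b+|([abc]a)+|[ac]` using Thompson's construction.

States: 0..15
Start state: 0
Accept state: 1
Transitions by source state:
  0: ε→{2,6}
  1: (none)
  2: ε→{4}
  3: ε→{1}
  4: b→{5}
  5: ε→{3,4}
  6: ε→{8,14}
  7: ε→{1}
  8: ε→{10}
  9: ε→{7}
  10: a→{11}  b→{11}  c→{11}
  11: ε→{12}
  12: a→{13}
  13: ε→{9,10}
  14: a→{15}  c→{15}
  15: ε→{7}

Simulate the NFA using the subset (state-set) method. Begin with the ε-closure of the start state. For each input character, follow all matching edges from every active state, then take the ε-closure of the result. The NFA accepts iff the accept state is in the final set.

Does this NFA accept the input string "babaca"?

Answer: ACCEPT

Derivation:
start: ε-closure({0}) = {0,2,4,6,8,10,14}
'b' @ 1: {1,3,4,5,11,12}  (accept∈set)
'a' @ 2: {1,7,9,10,13}  (accept∈set)
'b' @ 3: {11,12}
'a' @ 4: {1,7,9,10,13}  (accept∈set)
'c' @ 5: {11,12}
'a' @ 6: {1,7,9,10,13}  (accept∈set)
final: {1,7,9,10,13}; accept 1 in set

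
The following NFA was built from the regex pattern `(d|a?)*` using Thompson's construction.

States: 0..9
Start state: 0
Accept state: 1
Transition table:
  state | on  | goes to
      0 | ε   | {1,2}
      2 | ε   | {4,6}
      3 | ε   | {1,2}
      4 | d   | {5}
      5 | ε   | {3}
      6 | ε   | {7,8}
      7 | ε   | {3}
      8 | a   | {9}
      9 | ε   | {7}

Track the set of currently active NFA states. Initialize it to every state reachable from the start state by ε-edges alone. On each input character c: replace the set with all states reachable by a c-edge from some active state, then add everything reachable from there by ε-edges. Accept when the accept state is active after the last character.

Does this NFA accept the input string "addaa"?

S₀ = ε-closure({0}) = {0,1,2,3,4,6,7,8}
'a' @ 1: {1,2,3,4,6,7,8,9}  (accept∈set)
'd' @ 2: {1,2,3,4,5,6,7,8}  (accept∈set)
'd' @ 3: {1,2,3,4,5,6,7,8}  (accept∈set)
'a' @ 4: {1,2,3,4,6,7,8,9}  (accept∈set)
'a' @ 5: {1,2,3,4,6,7,8,9}  (accept∈set)
end set {1,2,3,4,6,7,8,9} — state 1 in

Answer: ACCEPT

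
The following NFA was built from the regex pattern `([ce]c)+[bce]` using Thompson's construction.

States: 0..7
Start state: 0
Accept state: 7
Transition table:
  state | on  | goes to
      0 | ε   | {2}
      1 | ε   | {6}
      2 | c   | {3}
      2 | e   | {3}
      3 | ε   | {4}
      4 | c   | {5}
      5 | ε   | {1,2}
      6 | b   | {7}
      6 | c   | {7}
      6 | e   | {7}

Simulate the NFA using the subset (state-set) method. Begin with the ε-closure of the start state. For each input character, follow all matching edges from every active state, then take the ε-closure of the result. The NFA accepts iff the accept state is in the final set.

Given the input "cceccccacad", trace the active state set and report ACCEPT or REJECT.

S₀ = ε-closure({0}) = {0,2}
'c' @ 1: {3,4}
'c' @ 2: {1,2,5,6}
'e' @ 3: {3,4,7}  [accepting]
'c' @ 4: {1,2,5,6}
'c' @ 5: {3,4,7}  [accepting]
'c' @ 6: {1,2,5,6}
'c' @ 7: {3,4,7}  [accepting]
'a' @ 8: {}  — dead — no transitions
rest 'cad' ignored (set empty)
after full input: {}  (accept=7 not in)

Answer: REJECT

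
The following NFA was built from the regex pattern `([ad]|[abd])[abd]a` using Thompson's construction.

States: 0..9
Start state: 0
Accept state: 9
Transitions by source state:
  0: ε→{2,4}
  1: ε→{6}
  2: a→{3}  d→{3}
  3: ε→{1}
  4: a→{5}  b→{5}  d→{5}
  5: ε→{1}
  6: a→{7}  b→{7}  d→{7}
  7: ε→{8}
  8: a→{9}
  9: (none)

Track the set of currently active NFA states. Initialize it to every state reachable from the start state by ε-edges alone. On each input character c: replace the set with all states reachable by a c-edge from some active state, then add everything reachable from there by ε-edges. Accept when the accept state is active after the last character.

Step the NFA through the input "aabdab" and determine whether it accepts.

initial (ε-close {0}): {0,2,4}
'a' @ 1: {1,3,5,6}
'a' @ 2: {7,8}
'b' @ 3: {}  — no active states
rest 'dab' ignored (set empty)
final: {}; accept 9 not in set

Answer: REJECT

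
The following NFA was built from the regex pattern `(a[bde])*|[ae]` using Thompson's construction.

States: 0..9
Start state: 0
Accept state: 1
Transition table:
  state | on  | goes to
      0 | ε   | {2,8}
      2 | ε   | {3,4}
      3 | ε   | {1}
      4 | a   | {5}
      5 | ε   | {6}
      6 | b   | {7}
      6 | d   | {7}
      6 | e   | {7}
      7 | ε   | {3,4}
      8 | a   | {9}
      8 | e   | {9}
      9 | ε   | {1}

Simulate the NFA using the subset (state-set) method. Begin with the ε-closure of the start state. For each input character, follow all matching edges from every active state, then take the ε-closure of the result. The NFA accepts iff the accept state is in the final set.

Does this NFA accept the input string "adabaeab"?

initial (ε-close {0}): {0,1,2,3,4,8}
'a' @ 1: {1,5,6,9}  [accepting]
'd' @ 2: {1,3,4,7}  [accepting]
'a' @ 3: {5,6}
'b' @ 4: {1,3,4,7}  [accepting]
'a' @ 5: {5,6}
'e' @ 6: {1,3,4,7}  [accepting]
'a' @ 7: {5,6}
'b' @ 8: {1,3,4,7}  [accepting]
after full input: {1,3,4,7}  (accept=1 in)

Answer: ACCEPT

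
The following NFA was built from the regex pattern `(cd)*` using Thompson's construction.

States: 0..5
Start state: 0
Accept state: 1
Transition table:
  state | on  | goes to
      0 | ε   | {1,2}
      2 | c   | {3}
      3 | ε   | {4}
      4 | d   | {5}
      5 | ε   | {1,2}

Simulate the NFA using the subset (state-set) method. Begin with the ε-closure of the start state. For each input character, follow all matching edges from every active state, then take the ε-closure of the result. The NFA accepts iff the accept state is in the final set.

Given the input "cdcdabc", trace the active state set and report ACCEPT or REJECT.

Answer: REJECT

Steps:
S₀ = ε-closure({0}) = {0,1,2}
'c' @ 1: {3,4}
'd' @ 2: {1,2,5}  ✓accept
'c' @ 3: {3,4}
'd' @ 4: {1,2,5}  ✓accept
'a' @ 5: {}  — no active states
rest 'bc' ignored (set empty)
end set {} — state 1 not in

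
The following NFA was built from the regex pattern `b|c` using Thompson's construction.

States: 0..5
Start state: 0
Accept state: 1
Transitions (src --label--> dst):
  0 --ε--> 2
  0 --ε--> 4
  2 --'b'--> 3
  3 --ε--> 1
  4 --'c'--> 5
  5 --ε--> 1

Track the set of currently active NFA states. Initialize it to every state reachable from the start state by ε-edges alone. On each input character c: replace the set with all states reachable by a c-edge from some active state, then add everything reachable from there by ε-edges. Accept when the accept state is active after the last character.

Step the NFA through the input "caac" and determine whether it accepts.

Answer: REJECT

Steps:
start: ε-closure({0}) = {0,2,4}
'c' @ 1: {1,5}  (accept∈set)
'a' @ 2: {}  — state set empty
rest 'ac' ignored (set empty)
after full input: {}  (accept=1 not in)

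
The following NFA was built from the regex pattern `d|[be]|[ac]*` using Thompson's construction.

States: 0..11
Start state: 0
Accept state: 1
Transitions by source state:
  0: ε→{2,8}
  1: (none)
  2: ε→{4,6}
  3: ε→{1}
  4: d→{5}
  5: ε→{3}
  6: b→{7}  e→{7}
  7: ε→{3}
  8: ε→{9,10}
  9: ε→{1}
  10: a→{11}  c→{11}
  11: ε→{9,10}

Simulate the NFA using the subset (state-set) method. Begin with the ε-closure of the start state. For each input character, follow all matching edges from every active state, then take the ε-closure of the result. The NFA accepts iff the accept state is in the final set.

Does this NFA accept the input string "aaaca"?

Answer: ACCEPT

Trace:
S₀ = ε-closure({0}) = {0,1,2,4,6,8,9,10}
'a' @ 1: {1,9,10,11}  (accept∈set)
'a' @ 2: {1,9,10,11}  (accept∈set)
'a' @ 3: {1,9,10,11}  (accept∈set)
'c' @ 4: {1,9,10,11}  (accept∈set)
'a' @ 5: {1,9,10,11}  (accept∈set)
end set {1,9,10,11} — state 1 in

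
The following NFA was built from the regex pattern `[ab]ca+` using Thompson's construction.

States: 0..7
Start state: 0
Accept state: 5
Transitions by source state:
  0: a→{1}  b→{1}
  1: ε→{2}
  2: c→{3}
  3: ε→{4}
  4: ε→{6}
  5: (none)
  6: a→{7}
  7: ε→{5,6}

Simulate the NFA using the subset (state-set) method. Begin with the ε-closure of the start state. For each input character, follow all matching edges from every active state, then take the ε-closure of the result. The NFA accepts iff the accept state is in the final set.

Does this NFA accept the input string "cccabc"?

Answer: REJECT

Derivation:
initial (ε-close {0}): {0}
'c' @ 1: {}  — no active states
rest 'ccabc' ignored (set empty)
after full input: {}  (accept=5 not in)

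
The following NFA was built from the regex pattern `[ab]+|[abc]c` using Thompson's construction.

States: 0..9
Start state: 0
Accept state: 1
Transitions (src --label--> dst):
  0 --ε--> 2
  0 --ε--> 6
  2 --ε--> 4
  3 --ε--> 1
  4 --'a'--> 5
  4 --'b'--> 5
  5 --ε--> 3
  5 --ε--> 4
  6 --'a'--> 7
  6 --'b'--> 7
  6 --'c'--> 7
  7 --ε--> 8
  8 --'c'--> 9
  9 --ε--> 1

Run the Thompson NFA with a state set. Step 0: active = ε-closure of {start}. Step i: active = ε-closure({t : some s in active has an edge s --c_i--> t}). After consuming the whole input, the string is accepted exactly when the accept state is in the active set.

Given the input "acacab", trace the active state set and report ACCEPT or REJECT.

start: ε-closure({0}) = {0,2,4,6}
'a' @ 1: {1,3,4,5,7,8}  (accept∈set)
'c' @ 2: {1,9}  (accept∈set)
'a' @ 3: {}  — no active states
rest 'cab' ignored (set empty)
end set {} — state 1 not in

Answer: REJECT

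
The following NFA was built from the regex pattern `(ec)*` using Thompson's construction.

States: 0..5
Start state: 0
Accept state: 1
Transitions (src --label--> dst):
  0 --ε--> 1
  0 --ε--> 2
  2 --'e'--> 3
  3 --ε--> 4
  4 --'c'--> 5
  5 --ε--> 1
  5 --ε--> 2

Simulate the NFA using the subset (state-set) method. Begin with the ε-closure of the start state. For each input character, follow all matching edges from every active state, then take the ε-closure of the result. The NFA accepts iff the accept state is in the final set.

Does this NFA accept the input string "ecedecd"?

Answer: REJECT

Trace:
initial (ε-close {0}): {0,1,2}
'e' @ 1: {3,4}
'c' @ 2: {1,2,5}  (accept∈set)
'e' @ 3: {3,4}
'd' @ 4: {}  — dead — no transitions
rest 'ecd' ignored (set empty)
after full input: {}  (accept=1 not in)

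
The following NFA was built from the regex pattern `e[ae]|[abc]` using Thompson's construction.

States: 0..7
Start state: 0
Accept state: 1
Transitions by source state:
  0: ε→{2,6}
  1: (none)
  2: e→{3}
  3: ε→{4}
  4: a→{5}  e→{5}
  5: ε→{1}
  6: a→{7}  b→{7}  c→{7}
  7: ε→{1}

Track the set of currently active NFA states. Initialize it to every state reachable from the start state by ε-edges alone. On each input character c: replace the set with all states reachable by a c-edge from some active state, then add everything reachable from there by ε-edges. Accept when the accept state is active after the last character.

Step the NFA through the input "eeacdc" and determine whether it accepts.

initial (ε-close {0}): {0,2,6}
'e' @ 1: {3,4}
'e' @ 2: {1,5}  (accept∈set)
'a' @ 3: {}  — no active states
rest 'cdc' ignored (set empty)
final: {}; accept 1 not in set

Answer: REJECT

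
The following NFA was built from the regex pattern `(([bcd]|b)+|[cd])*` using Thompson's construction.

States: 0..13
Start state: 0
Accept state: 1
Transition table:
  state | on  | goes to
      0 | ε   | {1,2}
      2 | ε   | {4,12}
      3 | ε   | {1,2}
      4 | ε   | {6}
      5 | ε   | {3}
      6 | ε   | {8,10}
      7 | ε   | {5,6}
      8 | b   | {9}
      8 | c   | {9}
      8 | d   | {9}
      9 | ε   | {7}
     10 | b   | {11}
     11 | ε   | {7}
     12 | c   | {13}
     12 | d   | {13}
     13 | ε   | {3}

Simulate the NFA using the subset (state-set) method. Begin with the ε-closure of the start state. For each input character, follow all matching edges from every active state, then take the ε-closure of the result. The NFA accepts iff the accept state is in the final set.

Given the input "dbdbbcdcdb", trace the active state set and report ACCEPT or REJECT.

Answer: ACCEPT

Derivation:
initial (ε-close {0}): {0,1,2,4,6,8,10,12}
'd' @ 1: {1,2,3,4,5,6,7,8,9,10,12,13}  ✓accept
'b' @ 2: {1,2,3,4,5,6,7,8,9,10,11,12}  ✓accept
'd' @ 3: {1,2,3,4,5,6,7,8,9,10,12,13}  ✓accept
'b' @ 4: {1,2,3,4,5,6,7,8,9,10,11,12}  ✓accept
'b' @ 5: {1,2,3,4,5,6,7,8,9,10,11,12}  ✓accept
'c' @ 6: {1,2,3,4,5,6,7,8,9,10,12,13}  ✓accept
'd' @ 7: {1,2,3,4,5,6,7,8,9,10,12,13}  ✓accept
'c' @ 8: {1,2,3,4,5,6,7,8,9,10,12,13}  ✓accept
'd' @ 9: {1,2,3,4,5,6,7,8,9,10,12,13}  ✓accept
'b' @ 10: {1,2,3,4,5,6,7,8,9,10,11,12}  ✓accept
final: {1,2,3,4,5,6,7,8,9,10,11,12}; accept 1 in set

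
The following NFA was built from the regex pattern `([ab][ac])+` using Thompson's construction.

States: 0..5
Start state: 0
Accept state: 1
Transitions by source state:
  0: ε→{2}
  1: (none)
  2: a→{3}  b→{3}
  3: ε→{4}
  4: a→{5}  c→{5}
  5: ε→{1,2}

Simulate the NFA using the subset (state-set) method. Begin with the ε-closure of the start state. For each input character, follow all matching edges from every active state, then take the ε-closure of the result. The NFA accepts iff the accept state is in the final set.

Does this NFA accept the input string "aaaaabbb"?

Answer: REJECT

Derivation:
start: ε-closure({0}) = {0,2}
'a' @ 1: {3,4}
'a' @ 2: {1,2,5}  (accept∈set)
'a' @ 3: {3,4}
'a' @ 4: {1,2,5}  (accept∈set)
'a' @ 5: {3,4}
'b' @ 6: {}  — dead — no transitions
rest 'bb' ignored (set empty)
end set {} — state 1 not in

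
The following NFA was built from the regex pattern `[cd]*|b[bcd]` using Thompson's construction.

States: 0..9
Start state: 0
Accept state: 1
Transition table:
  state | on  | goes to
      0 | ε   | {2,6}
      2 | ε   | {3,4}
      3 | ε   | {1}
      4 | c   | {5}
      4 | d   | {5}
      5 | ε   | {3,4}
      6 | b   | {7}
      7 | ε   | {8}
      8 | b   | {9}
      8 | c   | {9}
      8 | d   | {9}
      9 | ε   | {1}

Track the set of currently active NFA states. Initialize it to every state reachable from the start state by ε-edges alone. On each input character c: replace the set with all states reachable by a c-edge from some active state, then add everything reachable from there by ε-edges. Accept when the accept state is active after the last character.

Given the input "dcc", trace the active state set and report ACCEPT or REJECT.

Answer: ACCEPT

Derivation:
start: ε-closure({0}) = {0,1,2,3,4,6}
'd' @ 1: {1,3,4,5}  ✓accept
'c' @ 2: {1,3,4,5}  ✓accept
'c' @ 3: {1,3,4,5}  ✓accept
end set {1,3,4,5} — state 1 in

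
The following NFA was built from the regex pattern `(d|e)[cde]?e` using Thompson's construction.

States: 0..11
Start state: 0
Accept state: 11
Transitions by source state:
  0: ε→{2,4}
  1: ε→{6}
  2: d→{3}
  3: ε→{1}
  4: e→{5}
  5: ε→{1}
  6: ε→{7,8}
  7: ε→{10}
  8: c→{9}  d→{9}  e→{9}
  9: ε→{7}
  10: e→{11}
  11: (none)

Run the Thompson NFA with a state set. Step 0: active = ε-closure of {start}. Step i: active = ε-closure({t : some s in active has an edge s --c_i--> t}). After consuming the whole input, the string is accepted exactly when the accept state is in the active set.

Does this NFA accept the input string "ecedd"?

Answer: REJECT

Derivation:
initial (ε-close {0}): {0,2,4}
'e' @ 1: {1,5,6,7,8,10}
'c' @ 2: {7,9,10}
'e' @ 3: {11}  [accepting]
'd' @ 4: {}  — state set empty
rest 'd' ignored (set empty)
end set {} — state 11 not in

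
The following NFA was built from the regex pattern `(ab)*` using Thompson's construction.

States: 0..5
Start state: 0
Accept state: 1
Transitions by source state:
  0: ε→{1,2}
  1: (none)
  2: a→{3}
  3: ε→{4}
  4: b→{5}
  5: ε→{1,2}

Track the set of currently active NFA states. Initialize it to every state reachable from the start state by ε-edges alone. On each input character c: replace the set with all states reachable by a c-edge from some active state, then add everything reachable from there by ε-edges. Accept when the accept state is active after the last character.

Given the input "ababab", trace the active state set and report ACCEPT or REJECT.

S₀ = ε-closure({0}) = {0,1,2}
'a' @ 1: {3,4}
'b' @ 2: {1,2,5}  (accept∈set)
'a' @ 3: {3,4}
'b' @ 4: {1,2,5}  (accept∈set)
'a' @ 5: {3,4}
'b' @ 6: {1,2,5}  (accept∈set)
final: {1,2,5}; accept 1 in set

Answer: ACCEPT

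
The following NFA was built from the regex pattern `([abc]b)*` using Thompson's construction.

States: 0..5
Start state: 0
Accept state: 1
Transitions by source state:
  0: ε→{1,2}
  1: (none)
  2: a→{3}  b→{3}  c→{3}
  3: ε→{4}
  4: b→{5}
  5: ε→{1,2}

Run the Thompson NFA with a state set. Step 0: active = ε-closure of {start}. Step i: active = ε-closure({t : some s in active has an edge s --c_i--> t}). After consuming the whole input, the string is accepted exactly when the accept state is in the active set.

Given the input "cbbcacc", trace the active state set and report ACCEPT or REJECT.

initial (ε-close {0}): {0,1,2}
'c' @ 1: {3,4}
'b' @ 2: {1,2,5}  (accept∈set)
'b' @ 3: {3,4}
'c' @ 4: {}  — dead — no transitions
rest 'acc' ignored (set empty)
after full input: {}  (accept=1 not in)

Answer: REJECT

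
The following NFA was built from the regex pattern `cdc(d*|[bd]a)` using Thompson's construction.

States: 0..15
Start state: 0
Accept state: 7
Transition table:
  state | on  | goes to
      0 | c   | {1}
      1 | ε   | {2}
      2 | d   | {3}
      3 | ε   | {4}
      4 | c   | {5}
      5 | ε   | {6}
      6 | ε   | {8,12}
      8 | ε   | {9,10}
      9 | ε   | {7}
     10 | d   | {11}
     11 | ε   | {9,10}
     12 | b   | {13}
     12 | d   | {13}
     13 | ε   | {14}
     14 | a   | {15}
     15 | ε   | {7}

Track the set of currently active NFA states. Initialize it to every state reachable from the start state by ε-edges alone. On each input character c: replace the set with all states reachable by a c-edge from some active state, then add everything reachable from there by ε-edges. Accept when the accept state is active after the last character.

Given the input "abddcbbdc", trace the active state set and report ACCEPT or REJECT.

Answer: REJECT

Steps:
S₀ = ε-closure({0}) = {0}
'a' @ 1: {}  — no active states
rest 'bddcbbdc' ignored (set empty)
final: {}; accept 7 not in set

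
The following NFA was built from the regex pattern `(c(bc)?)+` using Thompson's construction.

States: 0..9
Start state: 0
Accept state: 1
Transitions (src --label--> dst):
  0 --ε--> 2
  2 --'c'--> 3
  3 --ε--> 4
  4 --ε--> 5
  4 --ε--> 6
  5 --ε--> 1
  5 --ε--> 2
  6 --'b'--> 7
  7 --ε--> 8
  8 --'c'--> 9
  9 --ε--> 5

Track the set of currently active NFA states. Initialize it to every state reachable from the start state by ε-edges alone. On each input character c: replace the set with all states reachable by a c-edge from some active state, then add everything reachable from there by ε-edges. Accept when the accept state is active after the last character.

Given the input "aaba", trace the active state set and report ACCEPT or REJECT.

initial (ε-close {0}): {0,2}
'a' @ 1: {}  — dead — no transitions
rest 'aba' ignored (set empty)
final: {}; accept 1 not in set

Answer: REJECT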